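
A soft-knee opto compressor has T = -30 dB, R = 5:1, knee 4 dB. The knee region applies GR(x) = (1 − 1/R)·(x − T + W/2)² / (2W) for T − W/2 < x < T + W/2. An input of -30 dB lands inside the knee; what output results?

x − T + W/2 = -30 − (-30) + 2 = 2.
GR = (1 − 1/5) × 2² / 8 = 0.8 × 4 / 8 = 0.4 dB.
Output = -30 − 0.4 = -30.4 dB.

-30.4 dB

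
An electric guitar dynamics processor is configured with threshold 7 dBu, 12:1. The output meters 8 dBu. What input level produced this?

19 dBu

Post-compression overshoot = 8 − 7 = 1 dB.
Undo the ratio: input overshoot = 1 × 12 = 12 dB, giving input = 19 dBu.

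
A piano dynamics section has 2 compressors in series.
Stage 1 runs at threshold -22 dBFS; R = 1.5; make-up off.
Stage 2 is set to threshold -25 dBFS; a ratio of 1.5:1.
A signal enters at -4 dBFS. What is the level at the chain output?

Stage 1: overshoot 18 dB → 18/1.5 = 12 dB → -10 dBFS.
Stage 2: -10 dBFS is 15 dB over -25 dBFS; at 1.5:1 that becomes 10 dB over, giving -15 dBFS.

-15 dBFS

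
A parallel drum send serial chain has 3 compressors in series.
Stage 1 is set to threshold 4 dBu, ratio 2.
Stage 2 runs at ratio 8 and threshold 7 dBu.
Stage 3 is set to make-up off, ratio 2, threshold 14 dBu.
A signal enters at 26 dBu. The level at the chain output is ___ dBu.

8 dBu

Stage 1: overshoot 22 dB → 22/2 = 11 dB → 15 dBu.
Stage 2: overshoot 8 dB → 8/8 = 1 dB → 8 dBu.
Stage 3: 8 dBu is at or below the 14 dBu threshold — no compression; output 8 dBu.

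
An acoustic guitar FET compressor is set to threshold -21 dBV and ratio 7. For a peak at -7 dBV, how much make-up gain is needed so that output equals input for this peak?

Without make-up, output = threshold + overshoot/7 = -21 + 2 = -19 dBV.
Gap to target: 12 dB.

12 dB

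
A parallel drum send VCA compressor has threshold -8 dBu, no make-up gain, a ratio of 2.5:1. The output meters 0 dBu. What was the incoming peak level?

12 dBu

The compressed level sits 0 − (-8) = 8 dB over threshold.
Before 2.5:1 compression the overshoot was 8 × 2.5 = 20 dB, so input = -8 + 20 = 12 dBu.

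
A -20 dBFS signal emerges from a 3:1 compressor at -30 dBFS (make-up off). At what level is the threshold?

-35 dBFS

Gain reduction = -20 − (-30) = 10 dB; output overshoot = GR / (R − 1) = 10 / 2 = 5 dB.
Threshold = output − output overshoot = -30 − 5 = -35 dBFS.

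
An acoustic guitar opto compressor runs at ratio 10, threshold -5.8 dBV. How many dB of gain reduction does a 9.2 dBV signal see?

The signal is 15 dB above threshold.
A 10:1 ratio leaves 1.5 dB of that excess.
GR = overshoot in − overshoot out = 15 − 1.5 = 13.5 dB.

13.5 dB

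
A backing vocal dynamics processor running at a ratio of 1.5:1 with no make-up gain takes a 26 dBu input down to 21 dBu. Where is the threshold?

11 dBu

Gain reduction = 26 − 21 = 5 dB; output overshoot = GR / (R − 1) = 5 / 0.5 = 10 dB.
Threshold = output − output overshoot = 21 − 10 = 11 dBu.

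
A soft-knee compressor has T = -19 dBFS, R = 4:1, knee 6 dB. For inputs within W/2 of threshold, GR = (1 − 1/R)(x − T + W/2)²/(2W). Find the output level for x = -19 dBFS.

x − T + W/2 = -19 − (-19) + 3 = 3.
GR = (1 − 1/4) × 3² / 12 = 0.75 × 9 / 12 = 0.5625 dB.
Output = -19 − 0.5625 = -19.5625 dBFS.

-19.5625 dBFS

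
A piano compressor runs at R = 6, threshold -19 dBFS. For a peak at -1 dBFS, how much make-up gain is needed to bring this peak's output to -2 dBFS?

14 dB

Overshoot 18 dB → 18/6 = 3 dB after compression, so the compressed level is -19 + 3 = -16 dBFS.
Make-up = target − compressed = -2 − (-16) = 14 dB.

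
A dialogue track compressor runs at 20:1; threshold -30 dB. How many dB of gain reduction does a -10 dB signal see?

The signal is 20 dB above threshold.
A 20:1 ratio leaves 1 dB of that excess.
GR = overshoot in − overshoot out = 20 − 1 = 19 dB.

19 dB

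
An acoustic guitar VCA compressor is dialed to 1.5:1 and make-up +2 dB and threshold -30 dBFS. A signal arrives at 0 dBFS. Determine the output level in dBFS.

Overshoot: 0 − (-30) = 30 dB.
The 30 dB excess becomes 20 dB after 1.5:1 reduction.
That puts the output at -10 dBFS; make-up adds 2 dB, giving -8 dBFS.

-8 dBFS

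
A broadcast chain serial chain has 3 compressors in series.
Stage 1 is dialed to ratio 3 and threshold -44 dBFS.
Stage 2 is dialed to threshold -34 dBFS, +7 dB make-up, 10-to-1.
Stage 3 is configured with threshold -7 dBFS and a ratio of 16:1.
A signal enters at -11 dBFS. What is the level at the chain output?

Stage 1: -11 dBFS is 33 dB over -44 dBFS; at 3:1 that becomes 11 dB over, giving -33 dBFS.
Stage 2: -33 dBFS is 1 dB over -34 dBFS; at 10:1 that becomes 0.1 dB over, giving -33.9 dBFS; +7 dB make-up → -26.9 dBFS.
Stage 3: -26.9 dBFS is at or below the -7 dBFS threshold — no compression; output -26.9 dBFS.

-26.9 dBFS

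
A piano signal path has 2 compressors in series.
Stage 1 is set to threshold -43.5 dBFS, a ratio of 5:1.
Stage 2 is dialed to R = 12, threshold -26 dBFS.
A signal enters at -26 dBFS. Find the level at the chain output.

-40 dBFS

Stage 1: overshoot 17.5 dB → 17.5/5 = 3.5 dB → -40 dBFS.
Stage 2: -40 dBFS is at or below the -26 dBFS threshold — no compression; output -40 dBFS.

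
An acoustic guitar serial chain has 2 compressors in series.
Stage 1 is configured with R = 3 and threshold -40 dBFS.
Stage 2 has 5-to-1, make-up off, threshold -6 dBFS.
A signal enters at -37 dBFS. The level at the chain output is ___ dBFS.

Stage 1: 3 dB above -40 dBFS, reduced 3:1 to 1 dB above → -39 dBFS.
Stage 2: -39 dBFS ≤ -6 dBFS, so stage 2 doesn't engage; output -39 dBFS.

-39 dBFS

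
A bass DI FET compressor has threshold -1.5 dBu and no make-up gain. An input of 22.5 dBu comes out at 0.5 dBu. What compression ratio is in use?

Input overshoot = 22.5 − (-1.5) = 24 dB; output overshoot = 0.5 − (-1.5) = 2 dB.
Ratio = 24 / 2 = 12.

12:1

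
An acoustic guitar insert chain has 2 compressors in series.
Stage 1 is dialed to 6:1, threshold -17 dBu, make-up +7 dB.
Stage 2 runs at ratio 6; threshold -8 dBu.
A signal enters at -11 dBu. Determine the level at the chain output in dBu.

Stage 1: 6 dB above -17 dBu, reduced 6:1 to 1 dB above → -16 dBu; +7 dB make-up → -9 dBu.
Stage 2: -9 dBu ≤ -8 dBu, so stage 2 doesn't engage; output -9 dBu.

-9 dBu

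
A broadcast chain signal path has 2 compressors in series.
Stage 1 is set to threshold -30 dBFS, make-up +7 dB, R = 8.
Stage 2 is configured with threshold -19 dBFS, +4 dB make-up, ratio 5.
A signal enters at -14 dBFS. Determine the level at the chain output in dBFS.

-17 dBFS

Stage 1: 16 dB above -30 dBFS, reduced 8:1 to 2 dB above → -28 dBFS; +7 dB make-up → -21 dBFS.
Stage 2: below threshold (-21 ≤ -19); passes unchanged; make-up brings it to -17 dBFS.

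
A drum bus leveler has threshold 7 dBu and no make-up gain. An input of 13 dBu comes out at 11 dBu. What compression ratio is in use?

1.5:1

Input overshoot = 13 − 7 = 6 dB; output overshoot = 11 − 7 = 4 dB.
Ratio = 6 / 4 = 1.5.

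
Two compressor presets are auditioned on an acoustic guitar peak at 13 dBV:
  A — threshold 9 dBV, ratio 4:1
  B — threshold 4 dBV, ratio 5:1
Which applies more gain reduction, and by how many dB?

B, by 4.2 dB

A: GR = 4 − 4/4 = 3 dB.
B: GR = 9 − 9/5 = 7.2 dB.
B applies 4.2 dB more gain reduction.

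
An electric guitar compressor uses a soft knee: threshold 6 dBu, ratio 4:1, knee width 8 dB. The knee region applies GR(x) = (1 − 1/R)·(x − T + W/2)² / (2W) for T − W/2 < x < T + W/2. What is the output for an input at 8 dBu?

6.3125 dBu

x − T + W/2 = 8 − 6 + 4 = 6.
GR = (1 − 1/4) × 6² / 16 = 0.75 × 36 / 16 = 1.6875 dB.
Output = 8 − 1.6875 = 6.3125 dBu.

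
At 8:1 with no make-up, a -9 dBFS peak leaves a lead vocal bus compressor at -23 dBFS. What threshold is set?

-25 dBFS

Let T be the threshold. Output overshoot = (input overshoot)/R, so -23 − T = (-9 − T)/8.
8·(-23 − T) = -9 − T → 7·T = -184 − (-9) = -175.
T = -175/7 = -25 dBFS.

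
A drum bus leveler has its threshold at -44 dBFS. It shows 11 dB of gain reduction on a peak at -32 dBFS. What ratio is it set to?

Input overshoot = -32 − (-44) = 12 dB.
Output overshoot = 12 − 11 = 1 dB.
Ratio = input overshoot / output overshoot = 12 / 1 = 12.

12:1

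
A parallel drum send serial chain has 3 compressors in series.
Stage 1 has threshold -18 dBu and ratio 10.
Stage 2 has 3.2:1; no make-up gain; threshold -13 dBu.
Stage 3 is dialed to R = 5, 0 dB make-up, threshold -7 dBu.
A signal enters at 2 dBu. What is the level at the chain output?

-16 dBu

Stage 1: overshoot 20 dB → 20/10 = 2 dB → -16 dBu.
Stage 2: -16 dBu ≤ -13 dBu, so stage 2 doesn't engage; output -16 dBu.
Stage 3: below threshold (-16 ≤ -7); passes unchanged; output -16 dBu.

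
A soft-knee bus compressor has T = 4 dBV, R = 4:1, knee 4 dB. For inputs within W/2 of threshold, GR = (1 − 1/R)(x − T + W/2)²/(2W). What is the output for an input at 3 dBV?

2.90625 dBV

x − T + W/2 = 3 − 4 + 2 = 1.
GR = (1 − 1/4) × 1² / 8 = 0.75 × 1 / 8 = 0.09375 dB.
Output = 3 − 0.09375 = 2.90625 dBV.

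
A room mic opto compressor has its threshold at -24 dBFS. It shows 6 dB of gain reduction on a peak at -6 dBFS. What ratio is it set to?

1.5:1

Input overshoot = -6 − (-24) = 18 dB.
Output overshoot = 18 − 6 = 12 dB.
Ratio = input overshoot / output overshoot = 18 / 12 = 1.5.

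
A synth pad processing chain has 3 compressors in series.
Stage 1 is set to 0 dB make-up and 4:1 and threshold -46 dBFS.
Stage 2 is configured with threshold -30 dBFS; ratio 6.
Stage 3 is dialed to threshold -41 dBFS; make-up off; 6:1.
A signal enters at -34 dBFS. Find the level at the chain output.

-43 dBFS

Stage 1: -34 dBFS is 12 dB over -46 dBFS; at 4:1 that becomes 3 dB over, giving -43 dBFS.
Stage 2: -43 dBFS ≤ -30 dBFS, so stage 2 doesn't engage; output -43 dBFS.
Stage 3: below threshold (-43 ≤ -41); passes unchanged; output -43 dBFS.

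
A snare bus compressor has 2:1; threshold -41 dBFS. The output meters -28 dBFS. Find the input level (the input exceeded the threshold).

-15 dBFS

The compressed level sits -28 − (-41) = 13 dB over threshold.
Undo the ratio: input overshoot = 13 × 2 = 26 dB, giving input = -15 dBFS.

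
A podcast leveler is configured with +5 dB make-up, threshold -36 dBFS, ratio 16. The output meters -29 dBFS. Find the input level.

-4 dBFS

Stripping the +5 dB make-up gives -34 dBFS at the gain stage.
The compressed level sits -34 − (-36) = 2 dB over threshold.
Input overshoot = R × output overshoot = 32 dB → input = -36 + 32 = -4 dBFS.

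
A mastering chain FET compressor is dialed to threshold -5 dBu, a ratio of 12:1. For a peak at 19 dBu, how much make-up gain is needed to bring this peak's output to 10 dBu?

13 dB

Overshoot 24 dB → 24/12 = 2 dB after compression, so the compressed level is -5 + 2 = -3 dBu.
Make-up = target − compressed = 10 − (-3) = 13 dB.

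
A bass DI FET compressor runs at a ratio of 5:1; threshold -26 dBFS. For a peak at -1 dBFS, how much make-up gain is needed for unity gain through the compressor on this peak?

The peak compresses to -26 + 25/5 = -21 dBFS.
To reach -1 dBFS requires -1 − (-21) = 20 dB of make-up.

20 dB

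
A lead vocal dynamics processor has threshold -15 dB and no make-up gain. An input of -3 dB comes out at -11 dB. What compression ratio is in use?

3:1

Input overshoot = -3 − (-15) = 12 dB; output overshoot = -11 − (-15) = 4 dB.
Ratio = 12 / 4 = 3.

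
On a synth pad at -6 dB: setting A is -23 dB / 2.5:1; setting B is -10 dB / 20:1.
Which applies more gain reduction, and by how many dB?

A, by 6.4 dB

A: GR = 17 − 17/2.5 = 10.2 dB.
B: GR = 4 − 4/20 = 3.8 dB.
A applies 6.4 dB more gain reduction.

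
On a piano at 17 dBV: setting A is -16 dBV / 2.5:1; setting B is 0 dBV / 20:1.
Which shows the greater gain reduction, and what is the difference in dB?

A: 33 dB over, compressed to 13.2 dB over, so 19.8 dB of GR.
B: 17 dB over, compressed to 0.85 dB over, so 16.15 dB of GR.
A applies 3.65 dB more gain reduction.

A, by 3.65 dB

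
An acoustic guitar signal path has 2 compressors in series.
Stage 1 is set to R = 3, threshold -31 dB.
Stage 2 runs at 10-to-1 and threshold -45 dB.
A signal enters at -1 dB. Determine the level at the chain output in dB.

Stage 1: overshoot 30 dB → 30/3 = 10 dB → -21 dB.
Stage 2: 24 dB above -45 dB, reduced 10:1 to 2.4 dB above → -42.6 dB.

-42.6 dB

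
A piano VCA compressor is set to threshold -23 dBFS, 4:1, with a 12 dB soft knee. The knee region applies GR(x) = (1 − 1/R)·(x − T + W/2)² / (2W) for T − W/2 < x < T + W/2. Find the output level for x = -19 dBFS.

-22.125 dBFS

x − T + W/2 = -19 − (-23) + 6 = 10.
GR = (1 − 1/4) × 10² / 24 = 0.75 × 100 / 24 = 3.125 dB.
Output = -19 − 3.125 = -22.125 dBFS.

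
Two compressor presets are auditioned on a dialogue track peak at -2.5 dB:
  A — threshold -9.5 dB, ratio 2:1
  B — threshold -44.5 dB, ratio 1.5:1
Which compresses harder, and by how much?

B, by 10.5 dB

A: GR = 7 − 7/2 = 3.5 dB.
B: GR = 42 − 42/1.5 = 14 dB.
B applies 10.5 dB more gain reduction.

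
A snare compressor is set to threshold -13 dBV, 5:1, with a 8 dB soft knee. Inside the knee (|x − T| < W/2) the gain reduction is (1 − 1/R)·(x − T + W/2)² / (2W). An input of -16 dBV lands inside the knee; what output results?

-16.05 dBV

x − T + W/2 = -16 − (-13) + 4 = 1.
GR = (1 − 1/5) × 1² / 16 = 0.8 × 1 / 16 = 0.05 dB.
Output = -16 − 0.05 = -16.05 dBV.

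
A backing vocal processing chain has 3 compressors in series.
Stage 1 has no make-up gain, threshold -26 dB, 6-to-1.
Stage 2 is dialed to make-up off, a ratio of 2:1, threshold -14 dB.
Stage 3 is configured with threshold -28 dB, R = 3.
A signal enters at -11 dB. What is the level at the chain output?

Stage 1: -11 dB is 15 dB over -26 dB; at 6:1 that becomes 2.5 dB over, giving -23.5 dB.
Stage 2: -23.5 dB ≤ -14 dB, so stage 2 doesn't engage; output -23.5 dB.
Stage 3: 4.5 dB above -28 dB, reduced 3:1 to 1.5 dB above → -26.5 dB.

-26.5 dB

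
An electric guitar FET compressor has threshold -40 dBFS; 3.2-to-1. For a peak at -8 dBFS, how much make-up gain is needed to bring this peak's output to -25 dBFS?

5 dB

Without make-up, output = threshold + overshoot/3.2 = -40 + 10 = -30 dBFS.
Gap to target: 5 dB.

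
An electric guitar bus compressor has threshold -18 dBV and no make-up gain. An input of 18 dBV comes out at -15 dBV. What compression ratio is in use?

12:1

Input overshoot = 18 − (-18) = 36 dB; output overshoot = -15 − (-18) = 3 dB.
Ratio = 36 / 3 = 12.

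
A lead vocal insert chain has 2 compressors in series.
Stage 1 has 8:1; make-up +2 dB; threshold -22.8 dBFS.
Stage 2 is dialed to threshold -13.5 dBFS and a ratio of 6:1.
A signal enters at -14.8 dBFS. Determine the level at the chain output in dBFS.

-19.8 dBFS

Stage 1: -14.8 dBFS is 8 dB over -22.8 dBFS; at 8:1 that becomes 1 dB over, giving -21.8 dBFS; +2 dB make-up → -19.8 dBFS.
Stage 2: below threshold (-19.8 ≤ -13.5); passes unchanged; output -19.8 dBFS.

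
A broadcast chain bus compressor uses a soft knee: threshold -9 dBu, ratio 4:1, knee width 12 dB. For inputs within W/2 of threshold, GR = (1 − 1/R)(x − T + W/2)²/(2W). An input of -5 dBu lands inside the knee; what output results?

-8.125 dBu

x − T + W/2 = -5 − (-9) + 6 = 10.
GR = (1 − 1/4) × 10² / 24 = 0.75 × 100 / 24 = 3.125 dB.
Output = -5 − 3.125 = -8.125 dBu.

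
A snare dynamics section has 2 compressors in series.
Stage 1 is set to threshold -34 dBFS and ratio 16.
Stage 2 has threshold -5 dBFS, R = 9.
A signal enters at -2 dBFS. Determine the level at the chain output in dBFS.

Stage 1: 32 dB above -34 dBFS, reduced 16:1 to 2 dB above → -32 dBFS.
Stage 2: -32 dBFS is at or below the -5 dBFS threshold — no compression; output -32 dBFS.

-32 dBFS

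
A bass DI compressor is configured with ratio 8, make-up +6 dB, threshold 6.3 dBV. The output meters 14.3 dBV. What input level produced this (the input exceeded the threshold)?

22.3 dBV

Before make-up, the level was 14.3 − 6 = 8.3 dBV.
The compressed level sits 8.3 − 6.3 = 2 dB over threshold.
Before 8:1 compression the overshoot was 2 × 8 = 16 dB, so input = 6.3 + 16 = 22.3 dBV.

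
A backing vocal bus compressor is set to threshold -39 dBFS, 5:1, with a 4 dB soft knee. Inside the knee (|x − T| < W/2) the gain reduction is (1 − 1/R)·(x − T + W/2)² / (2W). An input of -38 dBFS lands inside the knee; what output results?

x − T + W/2 = -38 − (-39) + 2 = 3.
GR = (1 − 1/5) × 3² / 8 = 0.8 × 9 / 8 = 0.9 dB.
Output = -38 − 0.9 = -38.9 dBFS.

-38.9 dBFS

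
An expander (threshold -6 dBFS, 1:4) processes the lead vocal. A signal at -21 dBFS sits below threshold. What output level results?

The input is 15 dB below the -6 dBFS threshold.
A 1:4 expander multiplies undershoot by 4: 15 × 4 = 60 dB below threshold.
Output = -6 − 60 = -66 dBFS.

-66 dBFS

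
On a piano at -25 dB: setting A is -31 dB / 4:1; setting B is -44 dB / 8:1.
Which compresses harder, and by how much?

A: 6 dB over, compressed to 1.5 dB over, so 4.5 dB of GR.
B: 19 dB over, compressed to 2.375 dB over, so 16.625 dB of GR.
Difference: 12.125 dB in favour of B.

B, by 12.125 dB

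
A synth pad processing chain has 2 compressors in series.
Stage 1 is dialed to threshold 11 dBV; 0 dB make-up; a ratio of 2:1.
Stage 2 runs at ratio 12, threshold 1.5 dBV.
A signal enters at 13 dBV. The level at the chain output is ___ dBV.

Stage 1: overshoot 2 dB → 2/2 = 1 dB → 12 dBV.
Stage 2: overshoot 10.5 dB → 10.5/12 = 0.875 dB → 2.375 dBV.

2.375 dBV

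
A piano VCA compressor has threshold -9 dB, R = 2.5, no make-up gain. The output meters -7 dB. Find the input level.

-4 dB

That's 2 dB above the -9 dB threshold.
Before 2.5:1 compression the overshoot was 2 × 2.5 = 5 dB, so input = -9 + 5 = -4 dB.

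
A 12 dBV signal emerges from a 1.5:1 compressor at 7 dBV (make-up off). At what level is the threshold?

-3 dBV

Gain reduction = 12 − 7 = 5 dB; output overshoot = GR / (R − 1) = 5 / 0.5 = 10 dB.
Threshold = output − output overshoot = 7 − 10 = -3 dBV.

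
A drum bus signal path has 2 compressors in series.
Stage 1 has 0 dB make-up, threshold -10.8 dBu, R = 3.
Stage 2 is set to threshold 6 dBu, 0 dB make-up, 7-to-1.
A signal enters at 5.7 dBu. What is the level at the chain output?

Stage 1: 16.5 dB above -10.8 dBu, reduced 3:1 to 5.5 dB above → -5.3 dBu.
Stage 2: -5.3 dBu is at or below the 6 dBu threshold — no compression; output -5.3 dBu.

-5.3 dBu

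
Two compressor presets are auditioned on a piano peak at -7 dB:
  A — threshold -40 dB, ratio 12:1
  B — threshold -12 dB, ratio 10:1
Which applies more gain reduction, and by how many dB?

A: GR = 33 − 33/12 = 30.25 dB.
B: GR = 5 − 5/10 = 4.5 dB.
Difference: 25.75 dB in favour of A.

A, by 25.75 dB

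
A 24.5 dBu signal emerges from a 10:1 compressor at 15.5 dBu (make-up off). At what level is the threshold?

Gain reduction = 24.5 − 15.5 = 9 dB; output overshoot = GR / (R − 1) = 9 / 9 = 1 dB.
Threshold = output − output overshoot = 15.5 − 1 = 14.5 dBu.

14.5 dBu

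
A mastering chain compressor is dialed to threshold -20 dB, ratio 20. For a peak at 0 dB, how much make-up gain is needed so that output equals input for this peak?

19 dB

The peak compresses to -20 + 20/20 = -19 dB.
To reach 0 dB requires 0 − (-19) = 19 dB of make-up.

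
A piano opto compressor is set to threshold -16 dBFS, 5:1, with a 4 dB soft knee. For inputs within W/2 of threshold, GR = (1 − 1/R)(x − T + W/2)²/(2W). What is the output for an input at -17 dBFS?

x − T + W/2 = -17 − (-16) + 2 = 1.
GR = (1 − 1/5) × 1² / 8 = 0.8 × 1 / 8 = 0.1 dB.
Output = -17 − 0.1 = -17.1 dBFS.

-17.1 dBFS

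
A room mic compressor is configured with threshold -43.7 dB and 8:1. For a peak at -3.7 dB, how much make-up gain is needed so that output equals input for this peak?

35 dB

Without make-up, output = threshold + overshoot/8 = -43.7 + 5 = -38.7 dB.
Gap to target: 35 dB.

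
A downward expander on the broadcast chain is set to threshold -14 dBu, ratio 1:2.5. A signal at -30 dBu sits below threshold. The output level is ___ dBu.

-54 dBu

The input is 16 dB below the -14 dBu threshold.
A 1:2.5 expander multiplies undershoot by 2.5: 16 × 2.5 = 40 dB below threshold.
Output = -14 − 40 = -54 dBu.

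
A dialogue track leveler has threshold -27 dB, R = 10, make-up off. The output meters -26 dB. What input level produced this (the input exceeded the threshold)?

That's 1 dB above the -27 dB threshold.
Before 10:1 compression the overshoot was 1 × 10 = 10 dB, so input = -27 + 10 = -17 dB.

-17 dB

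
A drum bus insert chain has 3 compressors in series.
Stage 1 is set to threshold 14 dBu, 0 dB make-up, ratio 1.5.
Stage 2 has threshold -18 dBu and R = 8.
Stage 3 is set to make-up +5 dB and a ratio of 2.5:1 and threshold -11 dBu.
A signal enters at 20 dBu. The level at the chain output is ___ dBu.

-8.5 dBu

Stage 1: overshoot 6 dB → 6/1.5 = 4 dB → 18 dBu.
Stage 2: overshoot 36 dB → 36/8 = 4.5 dB → -13.5 dBu.
Stage 3: -13.5 dBu ≤ -11 dBu, so stage 3 doesn't engage; make-up brings it to -8.5 dBu.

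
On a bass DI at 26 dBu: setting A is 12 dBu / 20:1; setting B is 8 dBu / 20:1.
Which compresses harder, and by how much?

A: overshoot 14 dB → output overshoot 0.7 dB → GR 13.3 dB.
B: overshoot 18 dB → output overshoot 0.9 dB → GR 17.1 dB.
B reduces 3.8 dB more.

B, by 3.8 dB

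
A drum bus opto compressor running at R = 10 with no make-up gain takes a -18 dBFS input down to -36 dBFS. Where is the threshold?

-38 dBFS

Input is 20 dB above T (since output overshoot × R = input overshoot: (-36 − T)·10 = -18 − T gives T = -38 dBFS).
Check: -38 + (-18 − (-38))/10 = -38 + 2 = -36 dBFS. ✓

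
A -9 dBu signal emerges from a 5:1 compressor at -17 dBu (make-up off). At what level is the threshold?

-19 dBu

Gain reduction = -9 − (-17) = 8 dB; output overshoot = GR / (R − 1) = 8 / 4 = 2 dB.
Threshold = output − output overshoot = -17 − 2 = -19 dBu.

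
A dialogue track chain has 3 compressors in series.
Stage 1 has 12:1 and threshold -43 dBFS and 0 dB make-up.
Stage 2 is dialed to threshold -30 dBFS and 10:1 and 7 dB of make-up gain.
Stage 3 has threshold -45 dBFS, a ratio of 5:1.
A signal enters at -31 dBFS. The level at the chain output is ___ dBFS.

-43 dBFS

Stage 1: -31 dBFS is 12 dB over -43 dBFS; at 12:1 that becomes 1 dB over, giving -42 dBFS.
Stage 2: -42 dBFS is at or below the -30 dBFS threshold — no compression; make-up brings it to -35 dBFS.
Stage 3: overshoot 10 dB → 10/5 = 2 dB → -43 dBFS.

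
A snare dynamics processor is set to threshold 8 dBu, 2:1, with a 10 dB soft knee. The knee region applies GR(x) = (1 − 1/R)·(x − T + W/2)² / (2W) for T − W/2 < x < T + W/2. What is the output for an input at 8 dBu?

7.375 dBu

x − T + W/2 = 8 − 8 + 5 = 5.
GR = (1 − 1/2) × 5² / 20 = 0.5 × 25 / 20 = 0.625 dB.
Output = 8 − 0.625 = 7.375 dBu.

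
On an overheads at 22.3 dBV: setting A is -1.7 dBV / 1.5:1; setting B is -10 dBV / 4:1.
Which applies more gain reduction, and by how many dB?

B, by 16.225 dB

A: GR = 24 − 24/1.5 = 8 dB.
B: GR = 32.3 − 32.3/4 = 24.225 dB.
B reduces 16.225 dB more.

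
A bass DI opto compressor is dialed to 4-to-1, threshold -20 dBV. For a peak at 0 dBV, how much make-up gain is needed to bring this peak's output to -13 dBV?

2 dB

Overshoot 20 dB → 20/4 = 5 dB after compression, so the compressed level is -20 + 5 = -15 dBV.
Make-up = target − compressed = -13 − (-15) = 2 dB.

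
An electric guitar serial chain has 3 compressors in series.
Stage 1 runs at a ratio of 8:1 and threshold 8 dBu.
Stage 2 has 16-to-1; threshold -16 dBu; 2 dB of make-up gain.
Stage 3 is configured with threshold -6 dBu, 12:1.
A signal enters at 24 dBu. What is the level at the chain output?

-12.375 dBu

Stage 1: 16 dB above 8 dBu, reduced 8:1 to 2 dB above → 10 dBu.
Stage 2: 26 dB above -16 dBu, reduced 16:1 to 1.625 dB above → -14.375 dBu; +2 dB make-up → -12.375 dBu.
Stage 3: below threshold (-12.375 ≤ -6); passes unchanged; output -12.375 dBu.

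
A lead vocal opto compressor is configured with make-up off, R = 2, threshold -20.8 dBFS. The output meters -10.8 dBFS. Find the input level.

That's 10 dB above the -20.8 dBFS threshold.
Input overshoot = R × output overshoot = 20 dB → input = -20.8 + 20 = -0.8 dBFS.

-0.8 dBFS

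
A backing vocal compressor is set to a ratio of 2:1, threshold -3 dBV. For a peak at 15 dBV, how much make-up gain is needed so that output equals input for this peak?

9 dB

Without make-up, output = threshold + overshoot/2 = -3 + 9 = 6 dBV.
Gap to target: 9 dB.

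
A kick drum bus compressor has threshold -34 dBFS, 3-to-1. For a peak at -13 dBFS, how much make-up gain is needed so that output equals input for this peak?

Overshoot 21 dB → 21/3 = 7 dB after compression, so the compressed level is -34 + 7 = -27 dBFS.
Make-up = target − compressed = -13 − (-27) = 14 dB.

14 dB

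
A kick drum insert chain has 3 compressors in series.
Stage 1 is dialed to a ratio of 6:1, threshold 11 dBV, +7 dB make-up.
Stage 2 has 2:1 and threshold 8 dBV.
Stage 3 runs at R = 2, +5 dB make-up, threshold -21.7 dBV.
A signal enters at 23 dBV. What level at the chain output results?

Stage 1: 12 dB above 11 dBV, reduced 6:1 to 2 dB above → 13 dBV; +7 dB make-up → 20 dBV.
Stage 2: 12 dB above 8 dBV, reduced 2:1 to 6 dB above → 14 dBV.
Stage 3: 35.7 dB above -21.7 dBV, reduced 2:1 to 17.85 dB above → -3.85 dBV; +5 dB make-up → 1.15 dBV.

1.15 dBV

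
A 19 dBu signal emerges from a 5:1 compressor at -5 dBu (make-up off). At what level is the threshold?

Let T be the threshold. Output overshoot = (input overshoot)/R, so -5 − T = (19 − T)/5.
5·(-5 − T) = 19 − T → 4·T = -25 − 19 = -44.
T = -44/4 = -11 dBu.

-11 dBu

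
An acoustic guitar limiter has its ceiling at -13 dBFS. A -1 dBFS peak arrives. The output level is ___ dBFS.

-13 dBFS

At ∞:1, everything above -13 dBFS is held at the ceiling.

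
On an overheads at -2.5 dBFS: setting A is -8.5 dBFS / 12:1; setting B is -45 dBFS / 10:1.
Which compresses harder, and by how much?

B, by 32.75 dB

A: GR = 6 − 6/12 = 5.5 dB.
B: GR = 42.5 − 42.5/10 = 38.25 dB.
B applies 32.75 dB more gain reduction.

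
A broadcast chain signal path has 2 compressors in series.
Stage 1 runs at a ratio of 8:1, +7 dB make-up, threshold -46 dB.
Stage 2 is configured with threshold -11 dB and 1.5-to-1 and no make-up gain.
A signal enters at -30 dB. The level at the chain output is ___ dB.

Stage 1: 16 dB above -46 dB, reduced 8:1 to 2 dB above → -44 dB; +7 dB make-up → -37 dB.
Stage 2: -37 dB is at or below the -11 dB threshold — no compression; output -37 dB.

-37 dB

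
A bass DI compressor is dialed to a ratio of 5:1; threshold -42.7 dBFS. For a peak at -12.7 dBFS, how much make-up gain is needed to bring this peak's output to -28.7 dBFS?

8 dB

The peak compresses to -42.7 + 30/5 = -36.7 dBFS.
To reach -28.7 dBFS requires -28.7 − (-36.7) = 8 dB of make-up.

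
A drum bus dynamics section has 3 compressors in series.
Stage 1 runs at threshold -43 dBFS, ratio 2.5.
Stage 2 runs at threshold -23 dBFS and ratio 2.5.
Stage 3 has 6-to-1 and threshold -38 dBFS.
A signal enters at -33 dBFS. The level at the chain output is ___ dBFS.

-39 dBFS

Stage 1: 10 dB above -43 dBFS, reduced 2.5:1 to 4 dB above → -39 dBFS.
Stage 2: -39 dBFS is at or below the -23 dBFS threshold — no compression; output -39 dBFS.
Stage 3: -39 dBFS is at or below the -38 dBFS threshold — no compression; output -39 dBFS.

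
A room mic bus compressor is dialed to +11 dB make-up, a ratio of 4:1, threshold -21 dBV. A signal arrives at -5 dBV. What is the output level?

Overshoot: -5 − (-21) = 16 dB.
The 16 dB excess becomes 4 dB after 4:1 reduction.
So the level is -21 + 4 = -17 dBV; make-up adds 11 dB, giving -6 dBV.

-6 dBV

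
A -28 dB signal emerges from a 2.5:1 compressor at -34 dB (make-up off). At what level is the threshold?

Gain reduction = -28 − (-34) = 6 dB; output overshoot = GR / (R − 1) = 6 / 1.5 = 4 dB.
Threshold = output − output overshoot = -34 − 4 = -38 dB.

-38 dB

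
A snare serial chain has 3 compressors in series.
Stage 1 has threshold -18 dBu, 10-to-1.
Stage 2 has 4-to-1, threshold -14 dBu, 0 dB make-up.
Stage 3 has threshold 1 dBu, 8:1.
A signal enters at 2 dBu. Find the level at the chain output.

Stage 1: 2 dBu is 20 dB over -18 dBu; at 10:1 that becomes 2 dB over, giving -16 dBu.
Stage 2: -16 dBu is at or below the -14 dBu threshold — no compression; output -16 dBu.
Stage 3: below threshold (-16 ≤ 1); passes unchanged; output -16 dBu.

-16 dBu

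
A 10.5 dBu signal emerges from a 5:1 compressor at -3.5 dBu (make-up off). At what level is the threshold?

-7 dBu

Input is 17.5 dB above T (since output overshoot × R = input overshoot: (-3.5 − T)·5 = 10.5 − T gives T = -7 dBu).
Check: -7 + (10.5 − (-7))/5 = -7 + 3.5 = -3.5 dBu. ✓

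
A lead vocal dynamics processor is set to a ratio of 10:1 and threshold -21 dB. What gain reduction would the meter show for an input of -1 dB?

18 dB

-1 dB exceeds the threshold by 20 dB.
At 10:1, output sits 20/10 = 2 dB above threshold.
Gain reduction = 20 − 2 = 18 dB.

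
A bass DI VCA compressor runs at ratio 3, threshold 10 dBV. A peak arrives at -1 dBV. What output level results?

-1 dBV is 11 dB below the 10 dBV threshold, so no gain reduction is applied.
Output = input = -1 dBV.

-1 dBV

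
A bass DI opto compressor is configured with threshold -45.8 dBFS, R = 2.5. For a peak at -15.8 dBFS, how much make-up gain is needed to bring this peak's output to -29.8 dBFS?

4 dB

The peak compresses to -45.8 + 30/2.5 = -33.8 dBFS.
To reach -29.8 dBFS requires -29.8 − (-33.8) = 4 dB of make-up.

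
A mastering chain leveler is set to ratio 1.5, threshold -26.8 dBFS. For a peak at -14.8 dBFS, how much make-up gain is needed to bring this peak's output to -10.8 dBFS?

8 dB

Overshoot 12 dB → 12/1.5 = 8 dB after compression, so the compressed level is -26.8 + 8 = -18.8 dBFS.
Make-up = target − compressed = -10.8 − (-18.8) = 8 dB.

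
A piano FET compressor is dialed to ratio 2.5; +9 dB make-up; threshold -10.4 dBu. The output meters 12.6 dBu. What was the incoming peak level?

24.6 dBu

Before make-up, the level was 12.6 − 9 = 3.6 dBu.
Post-compression overshoot = 3.6 − (-10.4) = 14 dB.
Before 2.5:1 compression the overshoot was 14 × 2.5 = 35 dB, so input = -10.4 + 35 = 24.6 dBu.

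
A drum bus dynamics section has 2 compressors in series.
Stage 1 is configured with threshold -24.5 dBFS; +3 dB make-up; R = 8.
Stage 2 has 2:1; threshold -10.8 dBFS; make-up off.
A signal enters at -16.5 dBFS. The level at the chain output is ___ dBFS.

Stage 1: 8 dB above -24.5 dBFS, reduced 8:1 to 1 dB above → -23.5 dBFS; +3 dB make-up → -20.5 dBFS.
Stage 2: below threshold (-20.5 ≤ -10.8); passes unchanged; output -20.5 dBFS.

-20.5 dBFS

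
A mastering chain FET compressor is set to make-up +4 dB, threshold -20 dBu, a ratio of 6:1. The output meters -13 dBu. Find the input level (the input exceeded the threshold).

-2 dBu

Before make-up, the level was -13 − 4 = -17 dBu.
Post-compression overshoot = -17 − (-20) = 3 dB.
Undo the ratio: input overshoot = 3 × 6 = 18 dB, giving input = -2 dBu.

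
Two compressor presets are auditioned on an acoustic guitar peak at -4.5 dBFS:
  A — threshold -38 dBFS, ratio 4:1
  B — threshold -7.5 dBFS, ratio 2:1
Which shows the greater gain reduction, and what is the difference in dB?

A, by 23.625 dB

A: GR = 33.5 − 33.5/4 = 25.125 dB.
B: GR = 3 − 3/2 = 1.5 dB.
A applies 23.625 dB more gain reduction.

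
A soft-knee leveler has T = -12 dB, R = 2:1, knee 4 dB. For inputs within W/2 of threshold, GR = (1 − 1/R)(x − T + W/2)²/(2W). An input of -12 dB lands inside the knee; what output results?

-12.25 dB

x − T + W/2 = -12 − (-12) + 2 = 2.
GR = (1 − 1/2) × 2² / 8 = 0.5 × 4 / 8 = 0.25 dB.
Output = -12 − 0.25 = -12.25 dB.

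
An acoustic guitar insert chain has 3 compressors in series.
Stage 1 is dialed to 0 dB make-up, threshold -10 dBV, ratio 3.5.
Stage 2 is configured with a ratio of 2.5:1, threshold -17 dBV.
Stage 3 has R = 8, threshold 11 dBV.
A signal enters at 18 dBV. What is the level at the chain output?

Stage 1: overshoot 28 dB → 28/3.5 = 8 dB → -2 dBV.
Stage 2: 15 dB above -17 dBV, reduced 2.5:1 to 6 dB above → -11 dBV.
Stage 3: below threshold (-11 ≤ 11); passes unchanged; output -11 dBV.

-11 dBV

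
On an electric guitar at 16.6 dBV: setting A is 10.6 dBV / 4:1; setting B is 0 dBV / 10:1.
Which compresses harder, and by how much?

B, by 10.44 dB

A: 6 dB over, compressed to 1.5 dB over, so 4.5 dB of GR.
B: 16.6 dB over, compressed to 1.66 dB over, so 14.94 dB of GR.
B reduces 10.44 dB more.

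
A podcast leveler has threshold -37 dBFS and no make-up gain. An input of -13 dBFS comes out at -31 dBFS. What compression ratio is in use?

Input overshoot = -13 − (-37) = 24 dB; output overshoot = -31 − (-37) = 6 dB.
Ratio = 24 / 6 = 4.

4:1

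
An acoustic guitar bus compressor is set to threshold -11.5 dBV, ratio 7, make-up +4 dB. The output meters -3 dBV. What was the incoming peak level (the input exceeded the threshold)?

Stripping the +4 dB make-up gives -7 dBV at the gain stage.
That's 4.5 dB above the -11.5 dBV threshold.
Before 7:1 compression the overshoot was 4.5 × 7 = 31.5 dB, so input = -11.5 + 31.5 = 20 dBV.

20 dBV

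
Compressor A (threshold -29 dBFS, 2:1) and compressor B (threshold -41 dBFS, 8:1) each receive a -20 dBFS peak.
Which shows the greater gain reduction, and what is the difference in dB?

B, by 13.875 dB

A: overshoot 9 dB → output overshoot 4.5 dB → GR 4.5 dB.
B: overshoot 21 dB → output overshoot 2.625 dB → GR 18.375 dB.
B applies 13.875 dB more gain reduction.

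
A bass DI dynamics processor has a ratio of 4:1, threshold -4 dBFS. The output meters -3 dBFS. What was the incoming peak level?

0 dBFS

Post-compression overshoot = -3 − (-4) = 1 dB.
Undo the ratio: input overshoot = 1 × 4 = 4 dB, giving input = 0 dBFS.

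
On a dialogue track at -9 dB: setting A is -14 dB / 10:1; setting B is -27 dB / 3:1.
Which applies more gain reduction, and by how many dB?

A: 5 dB over, compressed to 0.5 dB over, so 4.5 dB of GR.
B: 18 dB over, compressed to 6 dB over, so 12 dB of GR.
B applies 7.5 dB more gain reduction.

B, by 7.5 dB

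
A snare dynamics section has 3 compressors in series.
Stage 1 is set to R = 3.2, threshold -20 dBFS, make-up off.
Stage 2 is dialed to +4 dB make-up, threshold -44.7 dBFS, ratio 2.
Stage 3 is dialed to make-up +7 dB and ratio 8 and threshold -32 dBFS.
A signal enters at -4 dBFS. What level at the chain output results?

Stage 1: overshoot 16 dB → 16/3.2 = 5 dB → -15 dBFS.
Stage 2: overshoot 29.7 dB → 29.7/2 = 14.85 dB → -29.85 dBFS; +4 dB make-up → -25.85 dBFS.
Stage 3: 6.15 dB above -32 dBFS, reduced 8:1 to 0.76875 dB above → -31.23125 dBFS; +7 dB make-up → -24.23125 dBFS.

-24.23125 dBFS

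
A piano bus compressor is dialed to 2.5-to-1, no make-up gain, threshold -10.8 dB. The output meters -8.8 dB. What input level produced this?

The compressed level sits -8.8 − (-10.8) = 2 dB over threshold.
Undo the ratio: input overshoot = 2 × 2.5 = 5 dB, giving input = -5.8 dB.

-5.8 dB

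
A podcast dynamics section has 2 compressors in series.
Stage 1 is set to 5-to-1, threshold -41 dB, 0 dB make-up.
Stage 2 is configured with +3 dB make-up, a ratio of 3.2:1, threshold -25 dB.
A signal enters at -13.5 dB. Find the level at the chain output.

Stage 1: overshoot 27.5 dB → 27.5/5 = 5.5 dB → -35.5 dB.
Stage 2: -35.5 dB ≤ -25 dB, so stage 2 doesn't engage; make-up brings it to -32.5 dB.

-32.5 dB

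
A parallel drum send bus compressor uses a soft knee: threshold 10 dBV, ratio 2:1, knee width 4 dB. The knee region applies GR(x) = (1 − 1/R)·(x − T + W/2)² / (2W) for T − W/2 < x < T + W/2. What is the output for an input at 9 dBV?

x − T + W/2 = 9 − 10 + 2 = 1.
GR = (1 − 1/2) × 1² / 8 = 0.5 × 1 / 8 = 0.0625 dB.
Output = 9 − 0.0625 = 8.9375 dBV.

8.9375 dBV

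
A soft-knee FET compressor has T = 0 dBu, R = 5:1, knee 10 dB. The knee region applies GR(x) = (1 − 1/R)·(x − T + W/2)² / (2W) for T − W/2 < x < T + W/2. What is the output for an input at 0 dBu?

-1 dBu

x − T + W/2 = 0 − 0 + 5 = 5.
GR = (1 − 1/5) × 5² / 20 = 0.8 × 25 / 20 = 1 dB.
Output = 0 − 1 = -1 dBu.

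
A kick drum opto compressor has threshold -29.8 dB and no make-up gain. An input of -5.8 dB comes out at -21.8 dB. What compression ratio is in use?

3:1

Input overshoot = -5.8 − (-29.8) = 24 dB; output overshoot = -21.8 − (-29.8) = 8 dB.
Ratio = 24 / 8 = 3.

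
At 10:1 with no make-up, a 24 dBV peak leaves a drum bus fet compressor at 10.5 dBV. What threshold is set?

Input is 15 dB above T (since output overshoot × R = input overshoot: (10.5 − T)·10 = 24 − T gives T = 9 dBV).
Check: 9 + (24 − 9)/10 = 9 + 1.5 = 10.5 dBV. ✓

9 dBV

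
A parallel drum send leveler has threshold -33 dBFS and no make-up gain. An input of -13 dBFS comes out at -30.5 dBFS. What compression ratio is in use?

Input overshoot = -13 − (-33) = 20 dB; output overshoot = -30.5 − (-33) = 2.5 dB.
Ratio = 20 / 2.5 = 8.

8:1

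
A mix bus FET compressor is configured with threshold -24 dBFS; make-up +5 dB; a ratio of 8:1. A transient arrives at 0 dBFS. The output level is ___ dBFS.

-16 dBFS

0 dBFS sits 24 dB over threshold.
At 8:1 the overshoot is divided by 8, leaving 3 dB above threshold.
Output = -24 + 3 = -21 dBFS; make-up adds 5 dB, giving -16 dBFS.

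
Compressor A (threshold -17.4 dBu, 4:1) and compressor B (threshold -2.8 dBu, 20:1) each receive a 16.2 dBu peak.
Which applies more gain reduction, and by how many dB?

A: 33.6 dB over, compressed to 8.4 dB over, so 25.2 dB of GR.
B: 19 dB over, compressed to 0.95 dB over, so 18.05 dB of GR.
A applies 7.15 dB more gain reduction.

A, by 7.15 dB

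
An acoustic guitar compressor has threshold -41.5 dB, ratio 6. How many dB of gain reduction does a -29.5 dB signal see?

-29.5 dB exceeds the threshold by 12 dB.
At 6:1, output sits 12/6 = 2 dB above threshold.
Gain reduction = 12 − 2 = 10 dB.

10 dB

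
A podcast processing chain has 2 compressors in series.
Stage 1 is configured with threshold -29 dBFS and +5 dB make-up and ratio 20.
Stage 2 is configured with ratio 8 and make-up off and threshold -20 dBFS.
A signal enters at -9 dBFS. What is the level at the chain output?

-23 dBFS

Stage 1: overshoot 20 dB → 20/20 = 1 dB → -28 dBFS; +5 dB make-up → -23 dBFS.
Stage 2: -23 dBFS is at or below the -20 dBFS threshold — no compression; output -23 dBFS.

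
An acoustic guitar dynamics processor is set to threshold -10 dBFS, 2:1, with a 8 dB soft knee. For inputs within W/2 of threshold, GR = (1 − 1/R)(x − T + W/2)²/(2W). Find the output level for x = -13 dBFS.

-13.03125 dBFS

x − T + W/2 = -13 − (-10) + 4 = 1.
GR = (1 − 1/2) × 1² / 16 = 0.5 × 1 / 16 = 0.03125 dB.
Output = -13 − 0.03125 = -13.03125 dBFS.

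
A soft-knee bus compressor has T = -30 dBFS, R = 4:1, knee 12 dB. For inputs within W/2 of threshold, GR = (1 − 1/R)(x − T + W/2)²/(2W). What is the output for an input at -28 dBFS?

x − T + W/2 = -28 − (-30) + 6 = 8.
GR = (1 − 1/4) × 8² / 24 = 0.75 × 64 / 24 = 2 dB.
Output = -28 − 2 = -30 dBFS.

-30 dBFS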